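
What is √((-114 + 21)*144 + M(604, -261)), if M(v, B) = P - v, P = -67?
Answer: 7*I*√287 ≈ 118.59*I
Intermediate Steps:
M(v, B) = -67 - v
√((-114 + 21)*144 + M(604, -261)) = √((-114 + 21)*144 + (-67 - 1*604)) = √(-93*144 + (-67 - 604)) = √(-13392 - 671) = √(-14063) = 7*I*√287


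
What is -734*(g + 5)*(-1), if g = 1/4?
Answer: 7707/2 ≈ 3853.5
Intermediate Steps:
g = ¼ ≈ 0.25000
-734*(g + 5)*(-1) = -734*(¼ + 5)*(-1) = -7707*(-1)/2 = -734*(-21/4) = 7707/2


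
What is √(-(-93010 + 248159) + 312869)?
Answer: 2*√39430 ≈ 397.14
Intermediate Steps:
√(-(-93010 + 248159) + 312869) = √(-1*155149 + 312869) = √(-155149 + 312869) = √157720 = 2*√39430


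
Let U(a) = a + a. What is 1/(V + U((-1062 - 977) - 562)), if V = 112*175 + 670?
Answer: 1/15068 ≈ 6.6366e-5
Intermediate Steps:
U(a) = 2*a
V = 20270 (V = 19600 + 670 = 20270)
1/(V + U((-1062 - 977) - 562)) = 1/(20270 + 2*((-1062 - 977) - 562)) = 1/(20270 + 2*(-2039 - 562)) = 1/(20270 + 2*(-2601)) = 1/(20270 - 5202) = 1/15068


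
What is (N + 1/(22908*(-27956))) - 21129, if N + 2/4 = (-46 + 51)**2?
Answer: -13515660485017/640416048 ≈ -21105.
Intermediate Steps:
N = 49/2 (N = -1/2 + (-46 + 51)**2 = -1/2 + 5**2 = -1/2 + 25 = 49/2 ≈ 24.500)
(N + 1/(22908*(-27956))) - 21129 = (49/2 + 1/(22908*(-27956))) - 21129 = (49/2 + (1/22908)*(-1/27956)) - 21129 = (49/2 - 1/640416048) - 21129 = 15690193175/640416048 - 21129 = -13515660485017/640416048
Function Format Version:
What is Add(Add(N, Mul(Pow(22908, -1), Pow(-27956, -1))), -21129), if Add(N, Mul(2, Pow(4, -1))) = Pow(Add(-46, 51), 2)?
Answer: Rational(-13515660485017, 640416048) ≈ -21105.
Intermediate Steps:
N = Rational(49, 2) (N = Add(Rational(-1, 2), Pow(Add(-46, 51), 2)) = Add(Rational(-1, 2), Pow(5, 2)) = Add(Rational(-1, 2), 25) = Rational(49, 2) ≈ 24.500)
Add(Add(N, Mul(Pow(22908, -1), Pow(-27956, -1))), -21129) = Add(Add(Rational(49, 2), Mul(Pow(22908, -1), Pow(-27956, -1))), -21129) = Add(Add(Rational(49, 2), Mul(Rational(1, 22908), Rational(-1, 27956))), -21129) = Add(Add(Rational(49, 2), Rational(-1, 640416048)), -21129) = Add(Rational(15690193175, 640416048), -21129) = Rational(-13515660485017, 640416048)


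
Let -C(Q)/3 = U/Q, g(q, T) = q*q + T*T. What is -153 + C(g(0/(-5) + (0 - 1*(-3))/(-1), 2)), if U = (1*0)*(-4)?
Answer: -153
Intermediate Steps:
U = 0 (U = 0*(-4) = 0)
g(q, T) = T**2 + q**2 (g(q, T) = q**2 + T**2 = T**2 + q**2)
C(Q) = 0 (C(Q) = -0/Q = -3*0 = 0)
-153 + C(g(0/(-5) + (0 - 1*(-3))/(-1), 2)) = -153 + 0 = -153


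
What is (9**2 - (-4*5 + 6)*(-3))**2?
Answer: 1521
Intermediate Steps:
(9**2 - (-4*5 + 6)*(-3))**2 = (81 - (-20 + 6)*(-3))**2 = (81 - (-14)*(-3))**2 = (81 - 1*42)**2 = (81 - 42)**2 = 39**2 = 1521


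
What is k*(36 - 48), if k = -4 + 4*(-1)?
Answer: 96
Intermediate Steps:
k = -8 (k = -4 - 4 = -8)
k*(36 - 48) = -8*(36 - 48) = -8*(-12) = 96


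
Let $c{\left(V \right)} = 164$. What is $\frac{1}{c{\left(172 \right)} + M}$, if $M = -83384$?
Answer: $- \frac{1}{83220} \approx -1.2016 \cdot 10^{-5}$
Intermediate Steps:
$\frac{1}{c{\left(172 \right)} + M} = \frac{1}{164 - 83384} = \frac{1}{-83220} = - \frac{1}{83220}$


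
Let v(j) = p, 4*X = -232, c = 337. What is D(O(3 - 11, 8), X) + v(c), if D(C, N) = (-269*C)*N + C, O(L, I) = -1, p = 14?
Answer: -15589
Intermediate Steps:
X = -58 (X = (¼)*(-232) = -58)
v(j) = 14
D(C, N) = C - 269*C*N (D(C, N) = -269*C*N + C = C - 269*C*N)
D(O(3 - 11, 8), X) + v(c) = -(1 - 269*(-58)) + 14 = -(1 + 15602) + 14 = -1*15603 + 14 = -15603 + 14 = -15589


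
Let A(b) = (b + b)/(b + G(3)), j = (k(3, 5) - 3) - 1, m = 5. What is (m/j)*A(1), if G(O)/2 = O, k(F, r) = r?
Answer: 10/7 ≈ 1.4286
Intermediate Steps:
G(O) = 2*O
j = 1 (j = (5 - 3) - 1 = 2 - 1 = 1)
A(b) = 2*b/(6 + b) (A(b) = (b + b)/(b + 2*3) = (2*b)/(b + 6) = (2*b)/(6 + b) = 2*b/(6 + b))
(m/j)*A(1) = (5/1)*(2*1/(6 + 1)) = (5*1)*(2*1/7) = 5*(2*1*(1/7)) = 5*(2/7) = 10/7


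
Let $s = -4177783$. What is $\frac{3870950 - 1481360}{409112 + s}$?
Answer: $- \frac{2389590}{3768671} \approx -0.63407$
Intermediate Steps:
$\frac{3870950 - 1481360}{409112 + s} = \frac{3870950 - 1481360}{409112 - 4177783} = \frac{2389590}{-3768671} = 2389590 \left(- \frac{1}{3768671}\right) = - \frac{2389590}{3768671}$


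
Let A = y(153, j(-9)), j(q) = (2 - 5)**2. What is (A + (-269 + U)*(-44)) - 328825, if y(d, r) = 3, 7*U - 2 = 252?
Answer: -2230078/7 ≈ -3.1858e+5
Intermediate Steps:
U = 254/7 (U = 2/7 + (1/7)*252 = 2/7 + 36 = 254/7 ≈ 36.286)
j(q) = 9 (j(q) = (-3)**2 = 9)
A = 3
(A + (-269 + U)*(-44)) - 328825 = (3 + (-269 + 254/7)*(-44)) - 328825 = (3 - 1629/7*(-44)) - 328825 = (3 + 71676/7) - 328825 = 71697/7 - 328825 = -2230078/7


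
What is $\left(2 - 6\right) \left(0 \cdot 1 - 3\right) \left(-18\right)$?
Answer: $-216$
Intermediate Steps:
$\left(2 - 6\right) \left(0 \cdot 1 - 3\right) \left(-18\right) = - 4 \left(0 - 3\right) \left(-18\right) = \left(-4\right) \left(-3\right) \left(-18\right) = 12 \left(-18\right) = -216$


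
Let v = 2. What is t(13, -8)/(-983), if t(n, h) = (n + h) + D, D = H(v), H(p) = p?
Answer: -7/983 ≈ -0.0071211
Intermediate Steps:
D = 2
t(n, h) = 2 + h + n (t(n, h) = (n + h) + 2 = (h + n) + 2 = 2 + h + n)
t(13, -8)/(-983) = (2 - 8 + 13)/(-983) = 7*(-1/983) = -7/983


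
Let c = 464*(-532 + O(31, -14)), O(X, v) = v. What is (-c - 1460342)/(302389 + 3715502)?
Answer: -1206998/4017891 ≈ -0.30041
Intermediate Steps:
c = -253344 (c = 464*(-532 - 14) = 464*(-546) = -253344)
(-c - 1460342)/(302389 + 3715502) = (-1*(-253344) - 1460342)/(302389 + 3715502) = (253344 - 1460342)/4017891 = -1206998*1/4017891 = -1206998/4017891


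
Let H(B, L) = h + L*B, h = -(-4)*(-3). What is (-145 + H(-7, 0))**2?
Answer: 24649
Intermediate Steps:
h = -12 (h = -1*12 = -12)
H(B, L) = -12 + B*L (H(B, L) = -12 + L*B = -12 + B*L)
(-145 + H(-7, 0))**2 = (-145 + (-12 - 7*0))**2 = (-145 + (-12 + 0))**2 = (-145 - 12)**2 = (-157)**2 = 24649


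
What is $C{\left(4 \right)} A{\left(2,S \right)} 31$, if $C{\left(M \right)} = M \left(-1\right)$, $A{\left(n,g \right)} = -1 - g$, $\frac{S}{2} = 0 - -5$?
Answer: $1364$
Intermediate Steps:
$S = 10$ ($S = 2 \left(0 - -5\right) = 2 \left(0 + 5\right) = 2 \cdot 5 = 10$)
$C{\left(M \right)} = - M$
$C{\left(4 \right)} A{\left(2,S \right)} 31 = \left(-1\right) 4 \left(-1 - 10\right) 31 = - 4 \left(-1 - 10\right) 31 = \left(-4\right) \left(-11\right) 31 = 44 \cdot 31 = 1364$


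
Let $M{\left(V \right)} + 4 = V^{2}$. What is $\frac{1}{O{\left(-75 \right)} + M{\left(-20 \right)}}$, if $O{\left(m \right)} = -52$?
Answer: $\frac{1}{344} \approx 0.002907$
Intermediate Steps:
$M{\left(V \right)} = -4 + V^{2}$
$\frac{1}{O{\left(-75 \right)} + M{\left(-20 \right)}} = \frac{1}{-52 - \left(4 - \left(-20\right)^{2}\right)} = \frac{1}{-52 + \left(-4 + 400\right)} = \frac{1}{-52 + 396} = \frac{1}{344}$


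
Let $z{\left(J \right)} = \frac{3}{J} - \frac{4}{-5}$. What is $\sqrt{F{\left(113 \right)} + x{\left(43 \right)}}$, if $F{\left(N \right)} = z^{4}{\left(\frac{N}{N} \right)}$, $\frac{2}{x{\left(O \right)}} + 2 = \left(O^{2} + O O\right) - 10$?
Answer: $\frac{2 \sqrt{110663961551}}{46075} \approx 14.44$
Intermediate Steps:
$z{\left(J \right)} = \frac{4}{5} + \frac{3}{J}$ ($z{\left(J \right)} = \frac{3}{J} - - \frac{4}{5} = \frac{3}{J} + \frac{4}{5} = \frac{4}{5} + \frac{3}{J}$)
$x{\left(O \right)} = \frac{2}{-12 + 2 O^{2}}$ ($x{\left(O \right)} = \frac{2}{-2 - \left(10 - O^{2} - O O\right)} = \frac{2}{-2 + \left(\left(O^{2} + O^{2}\right) - 10\right)} = \frac{2}{-2 + \left(2 O^{2} - 10\right)} = \frac{2}{-2 + \left(-10 + 2 O^{2}\right)} = \frac{2}{-12 + 2 O^{2}}$)
$F{\left(N \right)} = \frac{130321}{625}$ ($F{\left(N \right)} = \left(\frac{4}{5} + \frac{3}{N \frac{1}{N}}\right)^{4} = \left(\frac{4}{5} + \frac{3}{1}\right)^{4} = \left(\frac{4}{5} + 3 \cdot 1\right)^{4} = \left(\frac{4}{5} + 3\right)^{4} = \left(\frac{19}{5}\right)^{4} = \frac{130321}{625}$)
$\sqrt{F{\left(113 \right)} + x{\left(43 \right)}} = \sqrt{\frac{130321}{625} + \frac{1}{-6 + 43^{2}}} = \sqrt{\frac{130321}{625} + \frac{1}{-6 + 1849}} = \sqrt{\frac{130321}{625} + \frac{1}{1843}} = \sqrt{\frac{240182228}{1151875}} = \frac{2 \sqrt{110663961551}}{46075}$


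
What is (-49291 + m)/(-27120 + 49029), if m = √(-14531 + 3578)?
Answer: -49291/21909 + I*√1217/7303 ≈ -2.2498 + 0.0047769*I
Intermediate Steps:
m = 3*I*√1217 (m = √(-10953) = 3*I*√1217 ≈ 104.66*I)
(-49291 + m)/(-27120 + 49029) = (-49291 + 3*I*√1217)/(-27120 + 49029) = (-49291 + 3*I*√1217)/21909 = (-49291 + 3*I*√1217)*(1/21909) = -49291/21909 + I*√1217/7303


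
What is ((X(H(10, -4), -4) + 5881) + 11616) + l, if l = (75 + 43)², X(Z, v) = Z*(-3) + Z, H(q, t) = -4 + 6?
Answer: 31417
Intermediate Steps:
H(q, t) = 2
X(Z, v) = -2*Z (X(Z, v) = -3*Z + Z = -2*Z)
l = 13924 (l = 118² = 13924)
((X(H(10, -4), -4) + 5881) + 11616) + l = ((-2*2 + 5881) + 11616) + 13924 = ((-4 + 5881) + 11616) + 13924 = (5877 + 11616) + 13924 = 17493 + 13924 = 31417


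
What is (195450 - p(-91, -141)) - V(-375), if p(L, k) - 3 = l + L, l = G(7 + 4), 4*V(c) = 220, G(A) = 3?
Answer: 195480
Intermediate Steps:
V(c) = 55 (V(c) = (¼)*220 = 55)
l = 3
p(L, k) = 6 + L (p(L, k) = 3 + (3 + L) = 6 + L)
(195450 - p(-91, -141)) - V(-375) = (195450 - (6 - 91)) - 1*55 = (195450 - 1*(-85)) - 55 = (195450 + 85) - 55 = 195535 - 55 = 195480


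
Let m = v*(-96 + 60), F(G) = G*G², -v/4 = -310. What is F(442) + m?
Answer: 86306248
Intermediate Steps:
v = 1240 (v = -4*(-310) = 1240)
F(G) = G³
m = -44640 (m = 1240*(-96 + 60) = 1240*(-36) = -44640)
F(442) + m = 442³ - 44640 = 86350888 - 44640 = 86306248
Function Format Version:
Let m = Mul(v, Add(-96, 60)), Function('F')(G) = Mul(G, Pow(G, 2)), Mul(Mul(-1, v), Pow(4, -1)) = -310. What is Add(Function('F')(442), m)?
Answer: 86306248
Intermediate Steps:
v = 1240 (v = Mul(-4, -310) = 1240)
Function('F')(G) = Pow(G, 3)
m = -44640 (m = Mul(1240, Add(-96, 60)) = Mul(1240, -36) = -44640)
Add(Function('F')(442), m) = Add(Pow(442, 3), -44640) = Add(86350888, -44640) = 86306248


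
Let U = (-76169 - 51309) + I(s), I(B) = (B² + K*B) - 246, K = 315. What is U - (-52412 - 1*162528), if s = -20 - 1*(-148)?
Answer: 143920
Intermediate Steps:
s = 128 (s = -20 + 148 = 128)
I(B) = -246 + B² + 315*B (I(B) = (B² + 315*B) - 246 = -246 + B² + 315*B)
U = -71020 (U = (-76169 - 51309) + (-246 + 128² + 315*128) = -127478 + (-246 + 16384 + 40320) = -127478 + 56458 = -71020)
U - (-52412 - 1*162528) = -71020 - (-52412 - 1*162528) = -71020 - (-52412 - 162528) = -71020 - 1*(-214940) = -71020 + 214940 = 143920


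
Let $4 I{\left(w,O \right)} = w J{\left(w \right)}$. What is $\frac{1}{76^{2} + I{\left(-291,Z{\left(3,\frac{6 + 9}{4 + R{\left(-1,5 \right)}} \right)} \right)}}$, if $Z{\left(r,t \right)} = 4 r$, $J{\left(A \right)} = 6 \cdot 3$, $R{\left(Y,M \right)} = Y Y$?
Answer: $\frac{2}{8933} \approx 0.00022389$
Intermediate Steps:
$R{\left(Y,M \right)} = Y^{2}$
$J{\left(A \right)} = 18$
$I{\left(w,O \right)} = \frac{9 w}{2}$ ($I{\left(w,O \right)} = \frac{w 18}{4} = \frac{18 w}{4} = \frac{9 w}{2}$)
$\frac{1}{76^{2} + I{\left(-291,Z{\left(3,\frac{6 + 9}{4 + R{\left(-1,5 \right)}} \right)} \right)}} = \frac{1}{76^{2} + \frac{9}{2} \left(-291\right)} = \frac{1}{5776 - \frac{2619}{2}} = \frac{1}{\frac{8933}{2}} = \frac{2}{8933}$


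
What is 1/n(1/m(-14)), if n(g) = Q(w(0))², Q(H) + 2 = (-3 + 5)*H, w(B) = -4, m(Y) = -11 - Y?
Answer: 1/100 ≈ 0.010000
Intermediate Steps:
Q(H) = -2 + 2*H (Q(H) = -2 + (-3 + 5)*H = -2 + 2*H)
n(g) = 100 (n(g) = (-2 + 2*(-4))² = (-2 - 8)² = (-10)² = 100)
1/n(1/m(-14)) = 1/100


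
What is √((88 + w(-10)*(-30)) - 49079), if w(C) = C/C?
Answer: I*√49021 ≈ 221.41*I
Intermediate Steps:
w(C) = 1
√((88 + w(-10)*(-30)) - 49079) = √((88 + 1*(-30)) - 49079) = √((88 - 30) - 49079) = √(58 - 49079) = √(-49021) = I*√49021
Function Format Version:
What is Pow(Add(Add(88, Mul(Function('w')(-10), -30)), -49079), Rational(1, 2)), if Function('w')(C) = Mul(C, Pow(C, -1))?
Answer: Mul(I, Pow(49021, Rational(1, 2))) ≈ Mul(221.41, I)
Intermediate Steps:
Function('w')(C) = 1
Pow(Add(Add(88, Mul(Function('w')(-10), -30)), -49079), Rational(1, 2)) = Pow(Add(Add(88, Mul(1, -30)), -49079), Rational(1, 2)) = Pow(Add(Add(88, -30), -49079), Rational(1, 2)) = Pow(Add(58, -49079), Rational(1, 2)) = Pow(-49021, Rational(1, 2)) = Mul(I, Pow(49021, Rational(1, 2)))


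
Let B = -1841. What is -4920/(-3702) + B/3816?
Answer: 1993223/2354472 ≈ 0.84657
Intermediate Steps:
-4920/(-3702) + B/3816 = -4920/(-3702) - 1841/3816 = -4920*(-1/3702) - 1841*1/3816 = 820/617 - 1841/3816 = 1993223/2354472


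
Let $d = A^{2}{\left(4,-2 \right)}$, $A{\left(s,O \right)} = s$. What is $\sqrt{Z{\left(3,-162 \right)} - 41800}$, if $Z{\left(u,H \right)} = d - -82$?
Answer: $i \sqrt{41702} \approx 204.21 i$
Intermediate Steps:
$d = 16$ ($d = 4^{2} = 16$)
$Z{\left(u,H \right)} = 98$ ($Z{\left(u,H \right)} = 16 - -82 = 16 + 82 = 98$)
$\sqrt{Z{\left(3,-162 \right)} - 41800} = \sqrt{98 - 41800} = \sqrt{-41702} = i \sqrt{41702}$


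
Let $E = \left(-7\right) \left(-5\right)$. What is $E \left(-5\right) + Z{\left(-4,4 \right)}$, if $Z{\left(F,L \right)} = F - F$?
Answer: $-175$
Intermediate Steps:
$E = 35$
$Z{\left(F,L \right)} = 0$
$E \left(-5\right) + Z{\left(-4,4 \right)} = 35 \left(-5\right) + 0 = -175 + 0 = -175$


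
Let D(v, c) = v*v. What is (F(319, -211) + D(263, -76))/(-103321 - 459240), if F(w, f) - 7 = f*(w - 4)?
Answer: -2711/562561 ≈ -0.0048190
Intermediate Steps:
D(v, c) = v**2
F(w, f) = 7 + f*(-4 + w) (F(w, f) = 7 + f*(w - 4) = 7 + f*(-4 + w))
(F(319, -211) + D(263, -76))/(-103321 - 459240) = ((7 - 4*(-211) - 211*319) + 263**2)/(-103321 - 459240) = ((7 + 844 - 67309) + 69169)/(-562561) = (-66458 + 69169)*(-1/562561) = 2711*(-1/562561) = -2711/562561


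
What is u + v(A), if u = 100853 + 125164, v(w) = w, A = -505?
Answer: 225512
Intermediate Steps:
u = 226017
u + v(A) = 226017 - 505 = 225512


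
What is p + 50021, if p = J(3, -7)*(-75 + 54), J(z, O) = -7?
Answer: 50168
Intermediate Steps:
p = 147 (p = -7*(-75 + 54) = -7*(-21) = 147)
p + 50021 = 147 + 50021 = 50168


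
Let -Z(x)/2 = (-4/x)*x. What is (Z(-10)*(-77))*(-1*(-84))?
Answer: -51744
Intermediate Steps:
Z(x) = 8 (Z(x) = -2*(-4/x)*x = -2*(-4) = 8)
(Z(-10)*(-77))*(-1*(-84)) = (8*(-77))*(-1*(-84)) = -616*84 = -51744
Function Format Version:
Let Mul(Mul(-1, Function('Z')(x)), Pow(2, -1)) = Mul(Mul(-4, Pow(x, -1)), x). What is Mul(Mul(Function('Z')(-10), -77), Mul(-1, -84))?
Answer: -51744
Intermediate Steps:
Function('Z')(x) = 8 (Function('Z')(x) = Mul(-2, Mul(Mul(-4, Pow(x, -1)), x)) = Mul(-2, -4) = 8)
Mul(Mul(Function('Z')(-10), -77), Mul(-1, -84)) = Mul(Mul(8, -77), Mul(-1, -84)) = Mul(-616, 84) = -51744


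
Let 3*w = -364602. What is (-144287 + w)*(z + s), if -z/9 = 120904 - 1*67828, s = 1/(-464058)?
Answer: 19641786747799511/154686 ≈ 1.2698e+11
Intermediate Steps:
s = -1/464058 ≈ -2.1549e-6
z = -477684 (z = -9*(120904 - 1*67828) = -9*(120904 - 67828) = -9*53076 = -477684)
w = -121534 (w = (1/3)*(-364602) = -121534)
(-144287 + w)*(z + s) = (-144287 - 121534)*(-477684 - 1/464058) = -265821*(-221673081673/464058) = 19641786747799511/154686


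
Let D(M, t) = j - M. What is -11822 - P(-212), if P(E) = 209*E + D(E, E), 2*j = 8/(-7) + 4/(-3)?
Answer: 677780/21 ≈ 32275.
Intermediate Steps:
j = -26/21 (j = (8/(-7) + 4/(-3))/2 = (8*(-1/7) + 4*(-1/3))/2 = (-8/7 - 4/3)/2 = (1/2)*(-52/21) = -26/21 ≈ -1.2381)
D(M, t) = -26/21 - M
P(E) = -26/21 + 208*E (P(E) = 209*E + (-26/21 - E) = -26/21 + 208*E)
-11822 - P(-212) = -11822 - (-26/21 + 208*(-212)) = -11822 - (-26/21 - 44096) = -11822 - 1*(-926042/21) = -11822 + 926042/21 = 677780/21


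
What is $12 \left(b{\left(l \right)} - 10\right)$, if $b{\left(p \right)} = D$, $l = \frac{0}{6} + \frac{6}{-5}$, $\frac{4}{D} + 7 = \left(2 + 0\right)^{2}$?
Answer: $-136$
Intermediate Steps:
$D = - \frac{4}{3}$ ($D = \frac{4}{-7 + \left(2 + 0\right)^{2}} = \frac{4}{-7 + 2^{2}} = \frac{4}{-7 + 4} = \frac{4}{-3} = 4 \left(- \frac{1}{3}\right) = - \frac{4}{3} \approx -1.3333$)
$l = - \frac{6}{5}$ ($l = 0 \cdot \frac{1}{6} + 6 \left(- \frac{1}{5}\right) = 0 - \frac{6}{5} = - \frac{6}{5} \approx -1.2$)
$b{\left(p \right)} = - \frac{4}{3}$
$12 \left(b{\left(l \right)} - 10\right) = 12 \left(- \frac{4}{3} - 10\right) = 12 \left(- \frac{34}{3}\right) = -136$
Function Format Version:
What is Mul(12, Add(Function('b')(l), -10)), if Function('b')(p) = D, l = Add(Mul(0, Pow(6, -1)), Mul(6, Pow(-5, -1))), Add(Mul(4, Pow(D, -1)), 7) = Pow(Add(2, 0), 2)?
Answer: -136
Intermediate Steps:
D = Rational(-4, 3) (D = Mul(4, Pow(Add(-7, Pow(Add(2, 0), 2)), -1)) = Mul(4, Pow(Add(-7, Pow(2, 2)), -1)) = Mul(4, Pow(Add(-7, 4), -1)) = Mul(4, Pow(-3, -1)) = Mul(4, Rational(-1, 3)) = Rational(-4, 3) ≈ -1.3333)
l = Rational(-6, 5) (l = Add(Mul(0, Rational(1, 6)), Mul(6, Rational(-1, 5))) = Add(0, Rational(-6, 5)) = Rational(-6, 5) ≈ -1.2000)
Function('b')(p) = Rational(-4, 3)
Mul(12, Add(Function('b')(l), -10)) = Mul(12, Add(Rational(-4, 3), -10)) = Mul(12, Rational(-34, 3)) = -136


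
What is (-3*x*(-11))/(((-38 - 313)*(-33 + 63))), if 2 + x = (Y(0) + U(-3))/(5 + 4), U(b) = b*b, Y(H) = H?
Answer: 11/3510 ≈ 0.0031339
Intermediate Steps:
U(b) = b²
x = -1 (x = -2 + (0 + (-3)²)/(5 + 4) = -2 + (0 + 9)/9 = -2 + 9*(⅑) = -2 + 1 = -1)
(-3*x*(-11))/(((-38 - 313)*(-33 + 63))) = (-3*(-1)*(-11))/(((-38 - 313)*(-33 + 63))) = (3*(-11))/((-351*30)) = -33/(-10530) = -33*(-1/10530) = 11/3510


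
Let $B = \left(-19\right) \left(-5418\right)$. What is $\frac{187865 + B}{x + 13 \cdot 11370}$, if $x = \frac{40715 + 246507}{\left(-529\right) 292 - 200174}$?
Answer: $\frac{51566188047}{26209673399} \approx 1.9674$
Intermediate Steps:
$x = - \frac{143611}{177321}$ ($x = \frac{287222}{-154468 - 200174} = \frac{287222}{-354642} = 287222 \left(- \frac{1}{354642}\right) = - \frac{143611}{177321} \approx -0.80989$)
$B = 102942$
$\frac{187865 + B}{x + 13 \cdot 11370} = \frac{187865 + 102942}{- \frac{143611}{177321} + 13 \cdot 11370} = \frac{290807}{- \frac{143611}{177321} + 147810} = \frac{290807}{\frac{26209673399}{177321}} = 290807 \cdot \frac{177321}{26209673399} = \frac{51566188047}{26209673399}$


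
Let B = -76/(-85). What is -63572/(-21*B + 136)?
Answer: -1350905/2491 ≈ -542.31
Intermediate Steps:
B = 76/85 (B = -76*(-1/85) = 76/85 ≈ 0.89412)
-63572/(-21*B + 136) = -63572/(-21*76/85 + 136) = -63572/(-1596/85 + 136) = -63572/9964/85 = -63572*85/9964 = -1350905/2491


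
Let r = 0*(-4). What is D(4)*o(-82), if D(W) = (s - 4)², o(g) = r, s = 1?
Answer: 0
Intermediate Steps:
r = 0
o(g) = 0
D(W) = 9 (D(W) = (1 - 4)² = (-3)² = 9)
D(4)*o(-82) = 9*0 = 0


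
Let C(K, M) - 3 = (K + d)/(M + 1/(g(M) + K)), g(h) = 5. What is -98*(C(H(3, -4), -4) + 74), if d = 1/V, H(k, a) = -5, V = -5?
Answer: -7546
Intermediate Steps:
d = -⅕ (d = 1/(-5) = 1*(-⅕) = -⅕ ≈ -0.20000)
C(K, M) = 3 + (-⅕ + K)/(M + 1/(5 + K)) (C(K, M) = 3 + (K - ⅕)/(M + 1/(5 + K)) = 3 + (-⅕ + K)/(M + 1/(5 + K)))
-98*(C(H(3, -4), -4) + 74) = -98*((2 + (-5)² + 15*(-4) + (24/5)*(-5) + 3*(-5)*(-4))/(1 + 5*(-4) - 5*(-4)) + 74) = -98*((2 + 25 - 60 - 24 + 60)/(1 - 20 + 20) + 74) = -98*(3/1 + 74) = -98*(1*3 + 74) = -98*(3 + 74) = -98*77 = -7546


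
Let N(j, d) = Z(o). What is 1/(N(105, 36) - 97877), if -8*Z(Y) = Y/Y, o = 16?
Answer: -8/783017 ≈ -1.0217e-5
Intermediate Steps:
Z(Y) = -⅛ (Z(Y) = -Y/(8*Y) = -⅛*1 = -⅛)
N(j, d) = -⅛
1/(N(105, 36) - 97877) = 1/(-⅛ - 97877) = 1/(-783017/8) = -8/783017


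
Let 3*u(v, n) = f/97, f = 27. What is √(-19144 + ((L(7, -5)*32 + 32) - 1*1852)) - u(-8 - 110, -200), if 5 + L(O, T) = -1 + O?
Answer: -9/97 + 2*I*√5233 ≈ -0.092783 + 144.68*I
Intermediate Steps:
L(O, T) = -6 + O (L(O, T) = -5 + (-1 + O) = -6 + O)
u(v, n) = 9/97 (u(v, n) = (27/97)/3 = (27*(1/97))/3 = (⅓)*(27/97) = 9/97)
√(-19144 + ((L(7, -5)*32 + 32) - 1*1852)) - u(-8 - 110, -200) = √(-19144 + (((-6 + 7)*32 + 32) - 1*1852)) - 1*9/97 = √(-19144 + ((1*32 + 32) - 1852)) - 9/97 = √(-19144 + ((32 + 32) - 1852)) - 9/97 = √(-19144 + (64 - 1852)) - 9/97 = √(-19144 - 1788) - 9/97 = √(-20932) - 9/97 = 2*I*√5233 - 9/97 = -9/97 + 2*I*√5233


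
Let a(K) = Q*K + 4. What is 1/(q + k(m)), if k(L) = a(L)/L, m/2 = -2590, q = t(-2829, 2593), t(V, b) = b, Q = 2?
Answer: 1295/3360524 ≈ 0.00038536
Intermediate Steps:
q = 2593
m = -5180 (m = 2*(-2590) = -5180)
a(K) = 4 + 2*K (a(K) = 2*K + 4 = 4 + 2*K)
k(L) = (4 + 2*L)/L
1/(q + k(m)) = 1/(2593 + (2 + 4/(-5180))) = 1/(2593 + (2 + 4*(-1/5180))) = 1/(2593 + (2 - 1/1295)) = 1/(2593 + 2589/1295) = 1/(3360524/1295) = 1295/3360524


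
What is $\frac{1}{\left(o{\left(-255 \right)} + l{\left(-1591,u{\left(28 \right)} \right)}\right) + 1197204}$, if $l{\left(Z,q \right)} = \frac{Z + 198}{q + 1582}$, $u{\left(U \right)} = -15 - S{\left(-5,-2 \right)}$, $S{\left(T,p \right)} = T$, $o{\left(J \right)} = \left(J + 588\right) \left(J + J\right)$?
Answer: $\frac{1572}{1615030535} \approx 9.7336 \cdot 10^{-7}$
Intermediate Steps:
$o{\left(J \right)} = 2 J \left(588 + J\right)$ ($o{\left(J \right)} = \left(588 + J\right) 2 J = 2 J \left(588 + J\right)$)
$u{\left(U \right)} = -10$ ($u{\left(U \right)} = -15 - -5 = -15 + 5 = -10$)
$l{\left(Z,q \right)} = \frac{198 + Z}{1582 + q}$
$\frac{1}{\left(o{\left(-255 \right)} + l{\left(-1591,u{\left(28 \right)} \right)}\right) + 1197204} = \frac{1}{\left(2 \left(-255\right) \left(588 - 255\right) + \frac{198 - 1591}{1582 - 10}\right) + 1197204} = \frac{1}{\left(2 \left(-255\right) 333 + \frac{1}{1572} \left(-1393\right)\right) + 1197204} = \frac{1}{\left(-169830 + \frac{1}{1572} \left(-1393\right)\right) + 1197204} = \frac{1}{\left(-169830 - \frac{1393}{1572}\right) + 1197204} = \frac{1}{- \frac{266974153}{1572} + 1197204} = \frac{1}{\frac{1615030535}{1572}} = \frac{1572}{1615030535}$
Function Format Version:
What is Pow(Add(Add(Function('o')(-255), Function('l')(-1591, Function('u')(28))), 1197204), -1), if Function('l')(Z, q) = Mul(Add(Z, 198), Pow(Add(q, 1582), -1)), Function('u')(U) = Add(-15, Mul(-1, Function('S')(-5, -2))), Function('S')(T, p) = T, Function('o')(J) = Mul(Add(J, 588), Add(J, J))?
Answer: Rational(1572, 1615030535) ≈ 9.7336e-7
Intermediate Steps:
Function('o')(J) = Mul(2, J, Add(588, J)) (Function('o')(J) = Mul(Add(588, J), Mul(2, J)) = Mul(2, J, Add(588, J)))
Function('u')(U) = -10 (Function('u')(U) = Add(-15, Mul(-1, -5)) = Add(-15, 5) = -10)
Function('l')(Z, q) = Mul(Pow(Add(1582, q), -1), Add(198, Z)) (Function('l')(Z, q) = Mul(Add(198, Z), Pow(Add(1582, q), -1)) = Mul(Pow(Add(1582, q), -1), Add(198, Z)))
Pow(Add(Add(Function('o')(-255), Function('l')(-1591, Function('u')(28))), 1197204), -1) = Pow(Add(Add(Mul(2, -255, Add(588, -255)), Mul(Pow(Add(1582, -10), -1), Add(198, -1591))), 1197204), -1) = Pow(Add(Add(Mul(2, -255, 333), Mul(Pow(1572, -1), -1393)), 1197204), -1) = Pow(Add(Add(-169830, Mul(Rational(1, 1572), -1393)), 1197204), -1) = Pow(Add(Add(-169830, Rational(-1393, 1572)), 1197204), -1) = Pow(Add(Rational(-266974153, 1572), 1197204), -1) = Pow(Rational(1615030535, 1572), -1) = Rational(1572, 1615030535)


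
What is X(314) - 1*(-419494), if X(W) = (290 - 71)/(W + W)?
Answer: 263442451/628 ≈ 4.1949e+5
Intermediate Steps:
X(W) = 219/(2*W) (X(W) = 219/((2*W)) = 219*(1/(2*W)) = 219/(2*W))
X(314) - 1*(-419494) = (219/2)/314 - 1*(-419494) = (219/2)*(1/314) + 419494 = 219/628 + 419494 = 263442451/628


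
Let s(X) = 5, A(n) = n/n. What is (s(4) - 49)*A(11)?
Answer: -44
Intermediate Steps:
A(n) = 1
(s(4) - 49)*A(11) = (5 - 49)*1 = -44*1 = -44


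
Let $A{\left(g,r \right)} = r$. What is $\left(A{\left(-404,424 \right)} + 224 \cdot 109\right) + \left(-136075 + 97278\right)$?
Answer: $-13957$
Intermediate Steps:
$\left(A{\left(-404,424 \right)} + 224 \cdot 109\right) + \left(-136075 + 97278\right) = \left(424 + 224 \cdot 109\right) + \left(-136075 + 97278\right) = \left(424 + 24416\right) - 38797 = 24840 - 38797 = -13957$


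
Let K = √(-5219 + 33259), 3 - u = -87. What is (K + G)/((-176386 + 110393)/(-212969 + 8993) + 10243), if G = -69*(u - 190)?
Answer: 1407434400/2089392161 + 407952*√7010/2089392161 ≈ 0.68996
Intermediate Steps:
u = 90 (u = 3 - 1*(-87) = 3 + 87 = 90)
G = 6900 (G = -69*(90 - 190) = -69*(-100) = 6900)
K = 2*√7010 (K = √28040 = 2*√7010 ≈ 167.45)
(K + G)/((-176386 + 110393)/(-212969 + 8993) + 10243) = (2*√7010 + 6900)/((-176386 + 110393)/(-212969 + 8993) + 10243) = (6900 + 2*√7010)/(-65993/(-203976) + 10243) = (6900 + 2*√7010)/(-65993*(-1/203976) + 10243) = (6900 + 2*√7010)/(65993/203976 + 10243) = (6900 + 2*√7010)/(2089392161/203976) = (6900 + 2*√7010)*(203976/2089392161) = 1407434400/2089392161 + 407952*√7010/2089392161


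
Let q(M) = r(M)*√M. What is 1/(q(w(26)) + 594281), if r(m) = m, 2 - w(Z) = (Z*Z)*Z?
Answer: 594281/5780820302185 + 17574*I*√17574/5780820302185 ≈ 1.028e-7 + 4.0301e-7*I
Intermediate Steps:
w(Z) = 2 - Z³ (w(Z) = 2 - Z*Z*Z = 2 - Z²*Z = 2 - Z³)
q(M) = M^(3/2) (q(M) = M*√M = M^(3/2))
1/(q(w(26)) + 594281) = 1/((2 - 1*26³)^(3/2) + 594281) = 1/((2 - 1*17576)^(3/2) + 594281) = 1/((2 - 17576)^(3/2) + 594281) = 1/((-17574)^(3/2) + 594281) = 1/(-17574*I*√17574 + 594281) = 1/(594281 - 17574*I*√17574)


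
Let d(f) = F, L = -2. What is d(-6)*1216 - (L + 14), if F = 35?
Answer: 42548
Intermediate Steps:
d(f) = 35
d(-6)*1216 - (L + 14) = 35*1216 - (-2 + 14) = 42560 - 1*12 = 42560 - 12 = 42548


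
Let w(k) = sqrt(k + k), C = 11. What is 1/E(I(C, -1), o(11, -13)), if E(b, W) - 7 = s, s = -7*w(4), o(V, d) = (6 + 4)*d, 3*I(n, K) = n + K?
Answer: -1/49 - 2*sqrt(2)/49 ≈ -0.078131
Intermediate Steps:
w(k) = sqrt(2)*sqrt(k) (w(k) = sqrt(2*k) = sqrt(2)*sqrt(k))
I(n, K) = K/3 + n/3 (I(n, K) = (n + K)/3 = (K + n)/3 = K/3 + n/3)
o(V, d) = 10*d
s = -14*sqrt(2) (s = -7*sqrt(2)*sqrt(4) = -7*sqrt(2)*2 = -14*sqrt(2) ≈ -19.799)
E(b, W) = 7 - 14*sqrt(2)
1/E(I(C, -1), o(11, -13)) = 1/(7 - 14*sqrt(2))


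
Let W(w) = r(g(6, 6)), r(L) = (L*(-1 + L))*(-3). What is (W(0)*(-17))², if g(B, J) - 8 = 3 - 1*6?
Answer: 1040400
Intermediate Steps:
g(B, J) = 5 (g(B, J) = 8 + (3 - 1*6) = 8 + (3 - 6) = 8 - 3 = 5)
r(L) = -3*L*(-1 + L)
W(w) = -60 (W(w) = 3*5*(1 - 1*5) = 3*5*(1 - 5) = 3*5*(-4) = -60)
(W(0)*(-17))² = (-60*(-17))² = 1020² = 1040400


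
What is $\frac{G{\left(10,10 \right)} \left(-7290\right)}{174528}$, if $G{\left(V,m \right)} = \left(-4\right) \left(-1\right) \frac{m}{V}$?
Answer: $- \frac{135}{808} \approx -0.16708$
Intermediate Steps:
$G{\left(V,m \right)} = \frac{4 m}{V}$ ($G{\left(V,m \right)} = 4 \frac{m}{V} = \frac{4 m}{V}$)
$\frac{G{\left(10,10 \right)} \left(-7290\right)}{174528} = \frac{4 \cdot 10 \cdot \frac{1}{10} \left(-7290\right)}{174528} = 4 \cdot 10 \cdot \frac{1}{10} \left(-7290\right) \frac{1}{174528} = 4 \left(-7290\right) \frac{1}{174528} = \left(-29160\right) \frac{1}{174528} = - \frac{135}{808}$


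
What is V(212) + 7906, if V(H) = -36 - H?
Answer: 7658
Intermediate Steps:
V(212) + 7906 = (-36 - 1*212) + 7906 = (-36 - 212) + 7906 = -248 + 7906 = 7658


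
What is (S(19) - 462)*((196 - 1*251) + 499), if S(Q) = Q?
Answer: -196692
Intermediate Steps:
(S(19) - 462)*((196 - 1*251) + 499) = (19 - 462)*((196 - 1*251) + 499) = -443*((196 - 251) + 499) = -443*(-55 + 499) = -443*444 = -196692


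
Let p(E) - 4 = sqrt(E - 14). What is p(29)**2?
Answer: (4 + sqrt(15))**2 ≈ 61.984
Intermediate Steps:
p(E) = 4 + sqrt(-14 + E) (p(E) = 4 + sqrt(E - 14) = 4 + sqrt(-14 + E))
p(29)**2 = (4 + sqrt(-14 + 29))**2 = (4 + sqrt(15))**2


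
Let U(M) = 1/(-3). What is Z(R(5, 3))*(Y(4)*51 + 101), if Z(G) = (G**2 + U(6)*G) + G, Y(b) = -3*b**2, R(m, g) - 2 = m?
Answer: -377867/3 ≈ -1.2596e+5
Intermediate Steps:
R(m, g) = 2 + m
U(M) = -1/3
Z(G) = G**2 + 2*G/3 (Z(G) = (G**2 - G/3) + G = G**2 + 2*G/3)
Z(R(5, 3))*(Y(4)*51 + 101) = ((2 + 5)*(2 + 3*(2 + 5))/3)*(-3*4**2*51 + 101) = ((1/3)*7*(2 + 3*7))*(-3*16*51 + 101) = ((1/3)*7*(2 + 21))*(-48*51 + 101) = ((1/3)*7*23)*(-2448 + 101) = (161/3)*(-2347) = -377867/3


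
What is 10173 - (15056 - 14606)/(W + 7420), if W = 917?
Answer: 28270617/2779 ≈ 10173.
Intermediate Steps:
10173 - (15056 - 14606)/(W + 7420) = 10173 - (15056 - 14606)/(917 + 7420) = 10173 - 450/8337 = 10173 - 1*150/2779 = 10173 - 150/2779 = 28270617/2779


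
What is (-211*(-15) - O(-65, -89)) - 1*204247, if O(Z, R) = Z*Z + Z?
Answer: -205242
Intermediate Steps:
O(Z, R) = Z + Z² (O(Z, R) = Z² + Z = Z + Z²)
(-211*(-15) - O(-65, -89)) - 1*204247 = (-211*(-15) - (-65)*(1 - 65)) - 1*204247 = (3165 - (-65)*(-64)) - 204247 = (3165 - 1*4160) - 204247 = (3165 - 4160) - 204247 = -995 - 204247 = -205242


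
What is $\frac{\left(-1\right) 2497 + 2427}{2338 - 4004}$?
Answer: $\frac{5}{119} \approx 0.042017$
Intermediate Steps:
$\frac{\left(-1\right) 2497 + 2427}{2338 - 4004} = \frac{-2497 + 2427}{-1666} = \left(-70\right) \left(- \frac{1}{1666}\right) = \frac{5}{119}$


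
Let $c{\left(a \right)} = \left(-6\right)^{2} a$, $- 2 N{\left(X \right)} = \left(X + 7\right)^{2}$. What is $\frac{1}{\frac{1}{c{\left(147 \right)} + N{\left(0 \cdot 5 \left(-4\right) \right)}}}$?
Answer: $\frac{10535}{2} \approx 5267.5$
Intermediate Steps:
$N{\left(X \right)} = - \frac{\left(7 + X\right)^{2}}{2}$ ($N{\left(X \right)} = - \frac{\left(X + 7\right)^{2}}{2} = - \frac{\left(7 + X\right)^{2}}{2}$)
$c{\left(a \right)} = 36 a$
$\frac{1}{\frac{1}{c{\left(147 \right)} + N{\left(0 \cdot 5 \left(-4\right) \right)}}} = \frac{1}{\frac{1}{36 \cdot 147 - \frac{\left(7 + 0 \cdot 5 \left(-4\right)\right)^{2}}{2}}} = \frac{1}{\frac{1}{5292 - \frac{\left(7 + 0 \left(-4\right)\right)^{2}}{2}}} = \frac{1}{\frac{1}{5292 - \frac{\left(7 + 0\right)^{2}}{2}}} = \frac{1}{\frac{1}{5292 - \frac{7^{2}}{2}}} = \frac{1}{\frac{1}{5292 - \frac{49}{2}}} = \frac{1}{\frac{1}{\frac{10535}{2}}} = \frac{1}{\frac{2}{10535}} = \frac{10535}{2}$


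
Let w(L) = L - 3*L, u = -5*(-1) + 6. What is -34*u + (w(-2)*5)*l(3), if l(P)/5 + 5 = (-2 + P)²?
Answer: -774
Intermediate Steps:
u = 11 (u = 5 + 6 = 11)
l(P) = -25 + 5*(-2 + P)²
w(L) = -2*L
-34*u + (w(-2)*5)*l(3) = -34*11 + (-2*(-2)*5)*(-25 + 5*(-2 + 3)²) = -374 + (4*5)*(-25 + 5*1²) = -374 + 20*(-25 + 5*1) = -374 + 20*(-25 + 5) = -374 + 20*(-20) = -374 - 400 = -774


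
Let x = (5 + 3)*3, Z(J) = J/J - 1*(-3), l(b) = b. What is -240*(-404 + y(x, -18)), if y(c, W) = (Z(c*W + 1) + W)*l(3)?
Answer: 107040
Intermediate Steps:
Z(J) = 4 (Z(J) = 1 + 3 = 4)
x = 24 (x = 8*3 = 24)
y(c, W) = 12 + 3*W (y(c, W) = (4 + W)*3 = 12 + 3*W)
-240*(-404 + y(x, -18)) = -240*(-404 + (12 + 3*(-18))) = -240*(-404 + (12 - 54)) = -240*(-404 - 42) = -240*(-446) = 107040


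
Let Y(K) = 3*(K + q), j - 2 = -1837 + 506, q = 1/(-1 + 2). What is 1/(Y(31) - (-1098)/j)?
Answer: 443/42162 ≈ 0.010507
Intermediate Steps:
q = 1 (q = 1/1 = 1)
j = -1329 (j = 2 + (-1837 + 506) = 2 - 1331 = -1329)
Y(K) = 3 + 3*K (Y(K) = 3*(K + 1) = 3*(1 + K) = 3 + 3*K)
1/(Y(31) - (-1098)/j) = 1/((3 + 3*31) - (-1098)/(-1329)) = 1/((3 + 93) - (-1098)*(-1)/1329) = 1/(96 - 1*366/443) = 1/(96 - 366/443) = 1/(42162/443) = 443/42162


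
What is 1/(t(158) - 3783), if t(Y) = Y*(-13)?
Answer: -1/5837 ≈ -0.00017132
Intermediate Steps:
t(Y) = -13*Y
1/(t(158) - 3783) = 1/(-13*158 - 3783) = 1/(-2054 - 3783) = 1/(-5837) = -1/5837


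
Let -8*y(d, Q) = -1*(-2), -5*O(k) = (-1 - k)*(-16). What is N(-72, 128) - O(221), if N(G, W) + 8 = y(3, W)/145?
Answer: 407391/580 ≈ 702.40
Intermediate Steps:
O(k) = -16/5 - 16*k/5 (O(k) = -(-1 - k)*(-16)/5 = -(16 + 16*k)/5 = -16/5 - 16*k/5)
y(d, Q) = -¼ (y(d, Q) = -(-1)*(-2)/8 = -⅛*2 = -¼)
N(G, W) = -4641/580 (N(G, W) = -8 - ¼/145 = -8 - ¼*1/145 = -8 - 1/580 = -4641/580)
N(-72, 128) - O(221) = -4641/580 - (-16/5 - 16/5*221) = -4641/580 - (-16/5 - 3536/5) = -4641/580 - 1*(-3552/5) = -4641/580 + 3552/5 = 407391/580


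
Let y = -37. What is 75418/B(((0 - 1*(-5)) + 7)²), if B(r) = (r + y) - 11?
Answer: 37709/48 ≈ 785.60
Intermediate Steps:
B(r) = -48 + r (B(r) = (r - 37) - 11 = (-37 + r) - 11 = -48 + r)
75418/B(((0 - 1*(-5)) + 7)²) = 75418/(-48 + ((0 - 1*(-5)) + 7)²) = 75418/(-48 + ((0 + 5) + 7)²) = 75418/(-48 + (5 + 7)²) = 75418/(-48 + 12²) = 75418/(-48 + 144) = 75418/96 = 75418*(1/96) = 37709/48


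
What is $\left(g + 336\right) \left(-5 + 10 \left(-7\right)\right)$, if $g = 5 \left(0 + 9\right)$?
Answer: $-28575$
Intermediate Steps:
$g = 45$ ($g = 5 \cdot 9 = 45$)
$\left(g + 336\right) \left(-5 + 10 \left(-7\right)\right) = \left(45 + 336\right) \left(-5 + 10 \left(-7\right)\right) = 381 \left(-5 - 70\right) = 381 \left(-75\right) = -28575$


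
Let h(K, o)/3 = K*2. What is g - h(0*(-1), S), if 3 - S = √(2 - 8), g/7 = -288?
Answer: -2016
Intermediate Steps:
g = -2016 (g = 7*(-288) = -2016)
S = 3 - I*√6 (S = 3 - √(2 - 8) = 3 - √(-6) = 3 - I*√6 ≈ 3.0 - 2.4495*I)
h(K, o) = 6*K (h(K, o) = 3*(K*2) = 3*(2*K) = 6*K)
g - h(0*(-1), S) = -2016 - 6*0*(-1) = -2016 - 6*0 = -2016 - 1*0 = -2016 + 0 = -2016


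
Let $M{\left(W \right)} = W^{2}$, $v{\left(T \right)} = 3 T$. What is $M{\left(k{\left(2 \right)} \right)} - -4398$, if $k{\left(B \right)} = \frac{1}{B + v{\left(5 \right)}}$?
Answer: $\frac{1271023}{289} \approx 4398.0$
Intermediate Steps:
$k{\left(B \right)} = \frac{1}{15 + B}$ ($k{\left(B \right)} = \frac{1}{B + 3 \cdot 5} = \frac{1}{B + 15} = \frac{1}{15 + B}$)
$M{\left(k{\left(2 \right)} \right)} - -4398 = \left(\frac{1}{15 + 2}\right)^{2} - -4398 = \left(\frac{1}{17}\right)^{2} + 4398 = \frac{1}{289} + 4398 = \frac{1271023}{289}$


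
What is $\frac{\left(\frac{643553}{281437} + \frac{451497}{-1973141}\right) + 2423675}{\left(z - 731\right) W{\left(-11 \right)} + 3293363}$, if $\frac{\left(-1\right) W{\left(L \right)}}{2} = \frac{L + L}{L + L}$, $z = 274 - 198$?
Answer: $\frac{1345903943303281259}{1829580953551072241} \approx 0.73563$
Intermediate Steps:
$z = 76$
$W{\left(L \right)} = -2$ ($W{\left(L \right)} = - 2 \frac{L + L}{L + L} = - 2 \frac{2 L}{2 L} = - 2 \cdot 2 L \frac{1}{2 L} = \left(-2\right) 1 = -2$)
$\frac{\left(\frac{643553}{281437} + \frac{451497}{-1973141}\right) + 2423675}{\left(z - 731\right) W{\left(-11 \right)} + 3293363} = \frac{\left(\frac{643553}{281437} + \frac{451497}{-1973141}\right) + 2423675}{\left(76 - 731\right) \left(-2\right) + 3293363} = \frac{\left(643553 \cdot \frac{1}{281437} + 451497 \left(- \frac{1}{1973141}\right)\right) + 2423675}{\left(-655\right) \left(-2\right) + 3293363} = \frac{\left(\frac{643553}{281437} - \frac{451497}{1973141}\right) + 2423675}{1310 + 3293363} = \frac{\frac{1142752848784}{555314883617} + 2423675}{3294673} = \frac{1345903943303281259}{555314883617} \cdot \frac{1}{3294673} = \frac{1345903943303281259}{1829580953551072241}$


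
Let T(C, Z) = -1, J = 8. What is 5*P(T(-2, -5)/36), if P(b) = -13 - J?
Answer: -105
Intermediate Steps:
P(b) = -21 (P(b) = -13 - 1*8 = -13 - 8 = -21)
5*P(T(-2, -5)/36) = 5*(-21) = -105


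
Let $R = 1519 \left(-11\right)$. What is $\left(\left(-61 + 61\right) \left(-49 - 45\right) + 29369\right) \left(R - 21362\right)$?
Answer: $-1118107199$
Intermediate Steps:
$R = -16709$
$\left(\left(-61 + 61\right) \left(-49 - 45\right) + 29369\right) \left(R - 21362\right) = \left(\left(-61 + 61\right) \left(-49 - 45\right) + 29369\right) \left(-16709 - 21362\right) = \left(0 \left(-94\right) + 29369\right) \left(-38071\right) = \left(0 + 29369\right) \left(-38071\right) = 29369 \left(-38071\right) = -1118107199$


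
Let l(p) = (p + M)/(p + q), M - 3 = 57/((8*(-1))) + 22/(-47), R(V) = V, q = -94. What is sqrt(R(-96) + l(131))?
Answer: I*sqrt(4479743994)/6956 ≈ 9.622*I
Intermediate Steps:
M = -1727/376 (M = 3 + (57/((8*(-1))) + 22/(-47)) = 3 + (57/(-8) + 22*(-1/47)) = 3 + (57*(-1/8) - 22/47) = 3 + (-57/8 - 22/47) = 3 - 2855/376 = -1727/376 ≈ -4.5931)
l(p) = (-1727/376 + p)/(-94 + p) (l(p) = (p - 1727/376)/(p - 94) = (-1727/376 + p)/(-94 + p))
sqrt(R(-96) + l(131)) = sqrt(-96 + (-1727/376 + 131)/(-94 + 131)) = sqrt(-96 + (47529/376)/37) = sqrt(-96 + (1/37)*(47529/376)) = sqrt(-96 + 47529/13912) = sqrt(-1288023/13912) = I*sqrt(4479743994)/6956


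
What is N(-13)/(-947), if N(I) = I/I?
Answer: -1/947 ≈ -0.0010560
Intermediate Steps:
N(I) = 1
N(-13)/(-947) = 1/(-947) = 1*(-1/947) = -1/947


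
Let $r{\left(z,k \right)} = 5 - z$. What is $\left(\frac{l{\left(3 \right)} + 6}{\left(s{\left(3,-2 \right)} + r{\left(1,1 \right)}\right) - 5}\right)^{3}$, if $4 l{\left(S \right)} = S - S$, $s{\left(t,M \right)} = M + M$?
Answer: $- \frac{216}{125} \approx -1.728$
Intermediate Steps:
$s{\left(t,M \right)} = 2 M$
$l{\left(S \right)} = 0$ ($l{\left(S \right)} = \frac{S - S}{4} = \frac{1}{4} \cdot 0 = 0$)
$\left(\frac{l{\left(3 \right)} + 6}{\left(s{\left(3,-2 \right)} + r{\left(1,1 \right)}\right) - 5}\right)^{3} = \left(\frac{0 + 6}{\left(2 \left(-2\right) + \left(5 - 1\right)\right) - 5}\right)^{3} = \left(\frac{6}{\left(-4 + \left(5 - 1\right)\right) - 5}\right)^{3} = \left(\frac{6}{\left(-4 + 4\right) - 5}\right)^{3} = \left(\frac{6}{0 - 5}\right)^{3} = \left(\frac{6}{-5}\right)^{3} = \left(6 \left(- \frac{1}{5}\right)\right)^{3} = \left(- \frac{6}{5}\right)^{3} = - \frac{216}{125}$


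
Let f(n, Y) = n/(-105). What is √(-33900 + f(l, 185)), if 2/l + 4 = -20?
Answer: I*√1494989965/210 ≈ 184.12*I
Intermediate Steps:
l = -1/12 (l = 2/(-4 - 20) = 2/(-24) = 2*(-1/24) = -1/12 ≈ -0.083333)
f(n, Y) = -n/105 (f(n, Y) = n*(-1/105) = -n/105)
√(-33900 + f(l, 185)) = √(-33900 - 1/105*(-1/12)) = √(-33900 + 1/1260) = √(-42713999/1260) = I*√1494989965/210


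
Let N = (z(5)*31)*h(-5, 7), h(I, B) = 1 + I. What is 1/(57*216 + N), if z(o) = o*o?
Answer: 1/9212 ≈ 0.00010855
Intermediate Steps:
z(o) = o²
N = -3100 (N = (5²*31)*(1 - 5) = (25*31)*(-4) = 775*(-4) = -3100)
1/(57*216 + N) = 1/(57*216 - 3100) = 1/(12312 - 3100) = 1/9212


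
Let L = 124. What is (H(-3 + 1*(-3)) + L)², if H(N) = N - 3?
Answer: 13225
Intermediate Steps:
H(N) = -3 + N
(H(-3 + 1*(-3)) + L)² = ((-3 + (-3 + 1*(-3))) + 124)² = ((-3 + (-3 - 3)) + 124)² = ((-3 - 6) + 124)² = (-9 + 124)² = 115² = 13225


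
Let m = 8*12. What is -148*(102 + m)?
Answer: -29304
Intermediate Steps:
m = 96
-148*(102 + m) = -148*(102 + 96) = -148*198 = -29304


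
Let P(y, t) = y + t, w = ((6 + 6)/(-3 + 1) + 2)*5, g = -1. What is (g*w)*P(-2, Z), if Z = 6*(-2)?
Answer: -280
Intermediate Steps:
Z = -12
w = -20 (w = (12/(-2) + 2)*5 = (12*(-½) + 2)*5 = (-6 + 2)*5 = -4*5 = -20)
P(y, t) = t + y
(g*w)*P(-2, Z) = (-1*(-20))*(-12 - 2) = 20*(-14) = -280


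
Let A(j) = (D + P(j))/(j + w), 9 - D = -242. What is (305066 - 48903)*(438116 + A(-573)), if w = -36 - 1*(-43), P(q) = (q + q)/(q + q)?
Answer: 31760805544426/283 ≈ 1.1223e+11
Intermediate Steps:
P(q) = 1 (P(q) = (2*q)/((2*q)) = (2*q)*(1/(2*q)) = 1)
D = 251 (D = 9 - 1*(-242) = 9 + 242 = 251)
w = 7 (w = -36 + 43 = 7)
A(j) = 252/(7 + j) (A(j) = (251 + 1)/(j + 7) = 252/(7 + j))
(305066 - 48903)*(438116 + A(-573)) = (305066 - 48903)*(438116 + 252/(7 - 573)) = 256163*(438116 + 252/(-566)) = 256163*(438116 + 252*(-1/566)) = 256163*(438116 - 126/283) = 256163*(123986702/283) = 31760805544426/283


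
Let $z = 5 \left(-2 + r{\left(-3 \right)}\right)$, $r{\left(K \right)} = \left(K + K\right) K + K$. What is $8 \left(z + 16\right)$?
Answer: $648$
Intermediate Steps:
$r{\left(K \right)} = K + 2 K^{2}$ ($r{\left(K \right)} = 2 K K + K = 2 K^{2} + K = K + 2 K^{2}$)
$z = 65$ ($z = 5 \left(-2 - 3 \left(1 + 2 \left(-3\right)\right)\right) = 5 \left(-2 - 3 \left(1 - 6\right)\right) = 5 \left(-2 - -15\right) = 5 \left(-2 + 15\right) = 5 \cdot 13 = 65$)
$8 \left(z + 16\right) = 8 \left(65 + 16\right) = 8 \cdot 81 = 648$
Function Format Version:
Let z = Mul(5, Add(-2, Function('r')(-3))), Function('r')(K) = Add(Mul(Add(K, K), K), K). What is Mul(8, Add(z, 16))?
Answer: 648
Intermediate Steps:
Function('r')(K) = Add(K, Mul(2, Pow(K, 2))) (Function('r')(K) = Add(Mul(Mul(2, K), K), K) = Add(Mul(2, Pow(K, 2)), K) = Add(K, Mul(2, Pow(K, 2))))
z = 65 (z = Mul(5, Add(-2, Mul(-3, Add(1, Mul(2, -3))))) = Mul(5, Add(-2, Mul(-3, Add(1, -6)))) = Mul(5, Add(-2, Mul(-3, -5))) = Mul(5, Add(-2, 15)) = Mul(5, 13) = 65)
Mul(8, Add(z, 16)) = Mul(8, Add(65, 16)) = Mul(8, 81) = 648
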